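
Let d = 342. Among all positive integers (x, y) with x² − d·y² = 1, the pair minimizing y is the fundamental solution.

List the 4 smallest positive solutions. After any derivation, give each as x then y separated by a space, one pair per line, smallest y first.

37 2
2737 148
202501 10950
14982337 810152

√342 → a₀=18, period (2,36); ℓ=2 even so k=1
k=0  a_k=18  p_k/q_k = 18/1
k=1  a_k=2  p_k/q_k = 37/2
(x₁, y₁) = (37, 2);  37² − 342·2² = 1 ✓
n=2: (37,2)∘(37,2) = (37·37+342·2·2, 37·2+2·37) = (2737,148)
n=3: (2737,148)∘(37,2) = (37·2737+342·2·148, 37·148+2·2737) = (202501,10950)
n=4: (202501,10950)∘(37,2) = (37·202501+342·2·10950, 37·10950+2·202501) = (14982337,810152)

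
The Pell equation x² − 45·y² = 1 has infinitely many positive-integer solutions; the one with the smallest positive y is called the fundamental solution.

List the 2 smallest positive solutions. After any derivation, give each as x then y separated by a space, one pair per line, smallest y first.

√45 = [6; 1,2,2,2,1,12, …], period ℓ=6 (even) → k=5
i=0: a=6 ⇒ p=6, q=1
…
i=4: a=2 ⇒ p=114, q=17
i=5: a=1 ⇒ p=161, q=24
fundamental: x₁=161, y₁=24  (since 25921 − 45·576 = 1)
n=2: (161,24)∘(161,24) = (161·161+45·24·24, 161·24+24·161) = (51841,7728)

161 24
51841 7728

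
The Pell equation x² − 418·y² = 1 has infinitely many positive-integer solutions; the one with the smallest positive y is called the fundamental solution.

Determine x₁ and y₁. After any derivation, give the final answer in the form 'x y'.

d=418: √d = [20; 2,4,20,4,2,40] (ℓ=6, even), read p_5/q_5
a_0=20:  p_0=20·1+0=20,  q_0=20·0+1=1
…
a_3=20:  p_3=20·184+41=3721,  q_3=20·9+2=182
a_4=4:  p_4=4·3721+184=15068,  q_4=4·182+9=737
a_5=2:  p_5=2·15068+3721=33857,  q_5=2·737+182=1656
(x₁, y₁) = (33857, 1656);  33857² − 418·1656² = 1 ✓

33857 1656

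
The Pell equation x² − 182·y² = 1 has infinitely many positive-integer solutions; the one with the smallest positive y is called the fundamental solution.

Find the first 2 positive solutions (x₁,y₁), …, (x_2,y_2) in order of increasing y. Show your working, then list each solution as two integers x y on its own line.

[13; 2,26] for √182; ℓ=2 ⇒ convergent index 1
i=0: a=13 ⇒ p=13, q=1
i=1: a=2 ⇒ p=27, q=2
(x₁, y₁) = (27, 2);  27² − 182·2² = 1 ✓
(27+2√182)^2 = 1457 + 108√182

27 2
1457 108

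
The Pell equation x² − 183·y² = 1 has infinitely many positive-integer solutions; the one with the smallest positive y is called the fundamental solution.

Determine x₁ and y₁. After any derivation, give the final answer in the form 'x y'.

[13; 1,1,8,1,1,26] for √183; ℓ=6 ⇒ convergent index 5
step 0: (13, 1)  from 13·(1,0) + (0,1)
step 1: (14, 1)  from 1·(13,1) + (1,0)
…
step 4: (257, 19)  from 1·(230,17) + (27,2)
step 5: (487, 36)  from 1·(257,19) + (230,17)
(x₁, y₁) = (487, 36);  487² − 183·36² = 1 ✓

487 36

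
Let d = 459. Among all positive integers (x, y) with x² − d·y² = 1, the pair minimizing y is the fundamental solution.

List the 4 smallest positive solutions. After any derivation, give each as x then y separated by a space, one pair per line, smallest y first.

√459 = [21; 2,2,1,4,21,4,1,2,2,42, …], period ℓ=10 (even) → k=9
i=0: a=21 ⇒ p=21, q=1
i=1: a=2 ⇒ p=43, q=2
…
i=5: a=21 ⇒ p=14997, q=700
…
i=7: a=1 ⇒ p=75692, q=3533
i=8: a=2 ⇒ p=212079, q=9899
i=9: a=2 ⇒ p=499850, q=23331
(x₁, y₁) = (499850, 23331);  499850² − 459·23331² = 1 ✓
(x_2, y_2) = (499850·499850 + 459·23331·23331, 499850·23331 + 23331·499850) = (499700044999, 23324000700)
(x_3, y_3) = (499850·499700044999 + 459·23331·23324000700, 499850·23324000700 + 23331·499700044999) = (499550134985000450, 23317003499766669)
(x_4, y_4) = (499850·499550134985000450 + 459·23331·23317003499766669, 499850·23317003499766669 + 23331·499550134985000450) = (499400269944005249820001, 23310008398693414998600)

499850 23331
499700044999 23324000700
499550134985000450 23317003499766669
499400269944005249820001 23310008398693414998600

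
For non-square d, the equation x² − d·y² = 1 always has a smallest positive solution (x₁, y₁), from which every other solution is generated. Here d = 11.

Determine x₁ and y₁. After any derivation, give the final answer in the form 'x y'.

10 3

√11 = [3; 3,6, …], period ℓ=2 (even) → k=1
step 0: (3, 1)  from 3·(1,0) + (0,1)
step 1: (10, 3)  from 3·(3,1) + (1,0)
fundamental: x₁=10, y₁=3  (since 100 − 11·9 = 1)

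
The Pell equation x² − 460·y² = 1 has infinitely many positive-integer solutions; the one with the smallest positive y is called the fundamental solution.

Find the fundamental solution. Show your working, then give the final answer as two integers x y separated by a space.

[21; 2,4,3,1,2,10,2,1,3,4,2,42] for √460; ℓ=12 ⇒ convergent index 11
step 0: (21, 1)  from 21·(1,0) + (0,1)
step 1: (43, 2)  from 2·(21,1) + (1,0)
…
step 5: (2252, 105)  from 2·(815,38) + (622,29)
step 6: (23335, 1088)  from 10·(2252,105) + (815,38)
…
step 9: (265693, 12388)  from 3·(72257,3369) + (48922,2281)
step 10: (1135029, 52921)  from 4·(265693,12388) + (72257,3369)
step 11: (2535751, 118230)  from 2·(1135029,52921) + (265693,12388)
→ (2535751, 118230).  Check: 2535751²=6430033134001, 460·118230²=6430033134000, difference 1.

2535751 118230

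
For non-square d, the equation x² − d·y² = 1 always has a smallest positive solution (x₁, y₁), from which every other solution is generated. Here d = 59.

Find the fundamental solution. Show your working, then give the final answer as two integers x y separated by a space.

530 69

d=59: √d = [7; 1,2,7,2,1,14] (ℓ=6, even), read p_5/q_5
i=0: a=7 ⇒ p=7, q=1
…
i=2: a=2 ⇒ p=23, q=3
…
i=4: a=2 ⇒ p=361, q=47
i=5: a=1 ⇒ p=530, q=69
fundamental: x₁=530, y₁=69  (since 280900 − 59·4761 = 1)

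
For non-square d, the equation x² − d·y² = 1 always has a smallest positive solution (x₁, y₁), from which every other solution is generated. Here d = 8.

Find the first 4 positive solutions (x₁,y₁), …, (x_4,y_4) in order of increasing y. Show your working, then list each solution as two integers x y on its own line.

3 1
17 6
99 35
577 204

d=8: √d = [2; 1,4] (ℓ=2, even), read p_1/q_1
i=0: a=2 ⇒ p=2, q=1
i=1: a=1 ⇒ p=3, q=1
(x₁, y₁) = (3, 1);  3² − 8·1² = 1 ✓
n=2: (3,1)∘(3,1) = (3·3+8·1·1, 3·1+1·3) = (17,6)
n=3: (17,6)∘(3,1) = (3·17+8·1·6, 3·6+1·17) = (99,35)
n=4: (99,35)∘(3,1) = (3·99+8·1·35, 3·35+1·99) = (577,204)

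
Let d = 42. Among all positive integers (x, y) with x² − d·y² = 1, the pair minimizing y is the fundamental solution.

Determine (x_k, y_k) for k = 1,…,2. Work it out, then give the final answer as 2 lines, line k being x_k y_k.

[6; 2,12] for √42; ℓ=2 ⇒ convergent index 1
i=0: a=6 ⇒ p=6, q=1
i=1: a=2 ⇒ p=13, q=2
(x₁, y₁) = (13, 2);  13² − 42·2² = 1 ✓
(x_2, y_2) = (13·13 + 42·2·2, 13·2 + 2·13) = (337, 52)

13 2
337 52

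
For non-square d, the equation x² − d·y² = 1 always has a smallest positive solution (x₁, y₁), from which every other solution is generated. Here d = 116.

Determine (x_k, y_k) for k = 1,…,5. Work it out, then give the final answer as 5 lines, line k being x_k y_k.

9801 910
192119201 17837820
3765920568201 349656946730
73819574785756801 6853975451963640
1447011301184484245001 134351626459734324550

√116 → a₀=10, period (1,3,2,1,4,1,2,3,1,20); ℓ=10 even so k=9
k=0  a_k=10  p_k/q_k = 10/1
…
k=2  a_k=3  p_k/q_k = 43/4
k=3  a_k=2  p_k/q_k = 97/9
k=4  a_k=1  p_k/q_k = 140/13
k=5  a_k=4  p_k/q_k = 657/61
k=6  a_k=1  p_k/q_k = 797/74
k=7  a_k=2  p_k/q_k = 2251/209
k=8  a_k=3  p_k/q_k = 7550/701
k=9  a_k=1  p_k/q_k = 9801/910
→ (9801, 910).  Check: 9801²=96059601, 116·910²=96059600, difference 1.
(9801+910√116)^2 = 192119201 + 17837820√116
(9801+910√116)^3 = 3765920568201 + 349656946730√116
(9801+910√116)^4 = 73819574785756801 + 6853975451963640√116
(9801+910√116)^5 = 1447011301184484245001 + 134351626459734324550√116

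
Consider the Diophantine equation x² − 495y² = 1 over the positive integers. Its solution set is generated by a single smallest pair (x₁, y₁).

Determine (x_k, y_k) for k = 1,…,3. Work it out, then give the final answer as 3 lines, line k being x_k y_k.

89 4
15841 712
2819609 126732

√495 = [22; 4,44, …], period ℓ=2 (even) → k=1
step 0: (22, 1)  from 22·(1,0) + (0,1)
step 1: (89, 4)  from 4·(22,1) + (1,0)
→ (89, 4).  Check: 89²=7921, 495·4²=7920, difference 1.
k=2:  x_2 = 89·89+495·4·4 = 15841,  y_2 = 89·4+4·89 = 712
k=3:  x_3 = 89·15841+495·4·712 = 2819609,  y_3 = 89·712+4·15841 = 126732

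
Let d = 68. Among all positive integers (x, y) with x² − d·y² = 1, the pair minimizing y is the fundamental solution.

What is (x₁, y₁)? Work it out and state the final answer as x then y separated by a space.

[8; 4,16] for √68; ℓ=2 ⇒ convergent index 1
step 0: (8, 1)  from 8·(1,0) + (0,1)
step 1: (33, 4)  from 4·(8,1) + (1,0)
fundamental: x₁=33, y₁=4  (since 1089 − 68·16 = 1)

33 4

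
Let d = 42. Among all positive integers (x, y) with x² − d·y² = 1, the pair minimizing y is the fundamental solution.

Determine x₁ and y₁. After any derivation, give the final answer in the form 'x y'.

13 2

√42 = [6; 2,12, …], period ℓ=2 (even) → k=1
k=0  a_k=6  p_k/q_k = 6/1
k=1  a_k=2  p_k/q_k = 13/2
→ (13, 2).  Check: 13²=169, 42·2²=168, difference 1.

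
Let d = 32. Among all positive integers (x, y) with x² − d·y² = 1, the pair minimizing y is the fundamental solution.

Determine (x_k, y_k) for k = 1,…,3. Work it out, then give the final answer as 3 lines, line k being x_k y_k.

17 3
577 102
19601 3465

[5; 1,1,1,10] for √32; ℓ=4 ⇒ convergent index 3
a_0=5:  p_0=5·1+0=5,  q_0=5·0+1=1
a_1=1:  p_1=1·5+1=6,  q_1=1·1+0=1
a_2=1:  p_2=1·6+5=11,  q_2=1·1+1=2
a_3=1:  p_3=1·11+6=17,  q_3=1·2+1=3
→ (17, 3).  Check: 17²=289, 32·3²=288, difference 1.
k=2:  x_2 = 17·17+32·3·3 = 577,  y_2 = 17·3+3·17 = 102
k=3:  x_3 = 17·577+32·3·102 = 19601,  y_3 = 17·102+3·577 = 3465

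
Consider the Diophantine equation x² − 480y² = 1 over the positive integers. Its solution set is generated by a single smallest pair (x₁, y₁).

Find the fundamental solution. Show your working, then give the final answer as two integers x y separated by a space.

241 11

√480 → a₀=21, period (1,9,1,42); ℓ=4 even so k=3
k=0  a_k=21  p_k/q_k = 21/1
k=1  a_k=1  p_k/q_k = 22/1
k=2  a_k=9  p_k/q_k = 219/10
k=3  a_k=1  p_k/q_k = 241/11
(x₁, y₁) = (241, 11);  241² − 480·11² = 1 ✓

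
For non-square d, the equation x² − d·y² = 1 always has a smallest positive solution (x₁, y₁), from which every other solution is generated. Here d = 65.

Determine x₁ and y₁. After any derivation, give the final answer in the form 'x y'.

129 16

d=65: √d = [8; 16] (ℓ=1, odd), read p_1/q_1
i=0: a=8 ⇒ p=8, q=1
i=1: a=16 ⇒ p=129, q=16
→ (129, 16).  Check: 129²=16641, 65·16²=16640, difference 1.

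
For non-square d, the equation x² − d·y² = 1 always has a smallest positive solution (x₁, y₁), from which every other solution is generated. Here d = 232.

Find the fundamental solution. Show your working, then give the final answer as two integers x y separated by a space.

19603 1287

d=232: √d = [15; 4,3,7,3,4,30] (ℓ=6, even), read p_5/q_5
k=0  a_k=15  p_k/q_k = 15/1
k=1  a_k=4  p_k/q_k = 61/4
…
k=4  a_k=3  p_k/q_k = 4539/298
k=5  a_k=4  p_k/q_k = 19603/1287
fundamental: x₁=19603, y₁=1287  (since 384277609 − 232·1656369 = 1)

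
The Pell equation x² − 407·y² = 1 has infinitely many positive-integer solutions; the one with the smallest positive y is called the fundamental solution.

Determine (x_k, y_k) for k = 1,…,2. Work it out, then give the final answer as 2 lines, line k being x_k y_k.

√407 → a₀=20, period (5,1,2,1,5,40); ℓ=6 even so k=5
step 0: (20, 1)  from 20·(1,0) + (0,1)
…
step 4: (464, 23)  from 1·(343,17) + (121,6)
step 5: (2663, 132)  from 5·(464,23) + (343,17)
fundamental: x₁=2663, y₁=132  (since 7091569 − 407·17424 = 1)
(x_2, y_2) = (2663·2663 + 407·132·132, 2663·132 + 132·2663) = (14183137, 703032)

2663 132
14183137 703032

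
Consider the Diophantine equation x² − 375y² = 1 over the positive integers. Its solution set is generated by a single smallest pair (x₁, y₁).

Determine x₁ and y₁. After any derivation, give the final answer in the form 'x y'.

[19; 2,1,2,1,5,1,2,1,2,38] for √375; ℓ=10 ⇒ convergent index 9
a_0=19:  p_0=19·1+0=19,  q_0=19·0+1=1
…
a_3=2:  p_3=2·58+39=155,  q_3=2·3+2=8
…
a_6=1:  p_6=1·1220+213=1433,  q_6=1·63+11=74
…
a_8=1:  p_8=1·4086+1433=5519,  q_8=1·211+74=285
a_9=2:  p_9=2·5519+4086=15124,  q_9=2·285+211=781
fundamental: x₁=15124, y₁=781  (since 228735376 − 375·609961 = 1)

15124 781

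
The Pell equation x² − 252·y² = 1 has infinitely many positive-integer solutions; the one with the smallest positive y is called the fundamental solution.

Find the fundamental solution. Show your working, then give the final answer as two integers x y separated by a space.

√252 → a₀=15, period (1,6,1,30); ℓ=4 even so k=3
a_0=15:  p_0=15·1+0=15,  q_0=15·0+1=1
…
a_2=6:  p_2=6·16+15=111,  q_2=6·1+1=7
a_3=1:  p_3=1·111+16=127,  q_3=1·7+1=8
fundamental: x₁=127, y₁=8  (since 16129 − 252·64 = 1)

127 8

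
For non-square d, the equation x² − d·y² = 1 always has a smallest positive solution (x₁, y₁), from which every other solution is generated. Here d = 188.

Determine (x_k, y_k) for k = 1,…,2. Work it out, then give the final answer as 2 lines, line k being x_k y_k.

4607 336
42448897 3095904

√188 → a₀=13, period (1,2,2,6,2,2,1,26); ℓ=8 even so k=7
k=0  a_k=13  p_k/q_k = 13/1
k=1  a_k=1  p_k/q_k = 14/1
…
k=3  a_k=2  p_k/q_k = 96/7
k=4  a_k=6  p_k/q_k = 617/45
k=5  a_k=2  p_k/q_k = 1330/97
k=6  a_k=2  p_k/q_k = 3277/239
k=7  a_k=1  p_k/q_k = 4607/336
fundamental: x₁=4607, y₁=336  (since 21224449 − 188·112896 = 1)
(x_2, y_2) = (4607·4607 + 188·336·336, 4607·336 + 336·4607) = (42448897, 3095904)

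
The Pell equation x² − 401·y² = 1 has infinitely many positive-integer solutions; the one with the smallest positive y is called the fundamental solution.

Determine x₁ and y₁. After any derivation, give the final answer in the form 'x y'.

801 40

√401 → a₀=20, period (40); ℓ=1 odd so k=1
a_0=20:  p_0=20·1+0=20,  q_0=20·0+1=1
a_1=40:  p_1=40·20+1=801,  q_1=40·1+0=40
(x₁, y₁) = (801, 40);  801² − 401·40² = 1 ✓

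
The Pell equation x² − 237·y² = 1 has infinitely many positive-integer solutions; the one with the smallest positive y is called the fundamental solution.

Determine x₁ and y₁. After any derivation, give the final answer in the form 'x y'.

[15; 2,1,1,7,10,7,1,1,2,30] for √237; ℓ=10 ⇒ convergent index 9
i=0: a=15 ⇒ p=15, q=1
…
i=2: a=1 ⇒ p=46, q=3
…
i=5: a=10 ⇒ p=5927, q=385
i=6: a=7 ⇒ p=42074, q=2733
i=7: a=1 ⇒ p=48001, q=3118
i=8: a=1 ⇒ p=90075, q=5851
i=9: a=2 ⇒ p=228151, q=14820
→ (228151, 14820).  Check: 228151²=52052878801, 237·14820²=52052878800, difference 1.

228151 14820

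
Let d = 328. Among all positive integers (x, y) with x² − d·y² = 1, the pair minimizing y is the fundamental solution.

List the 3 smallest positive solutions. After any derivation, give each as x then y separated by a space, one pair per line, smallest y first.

163 9
53137 2934
17322499 956475

√328 = [18; 9,36, …], period ℓ=2 (even) → k=1
i=0: a=18 ⇒ p=18, q=1
i=1: a=9 ⇒ p=163, q=9
(x₁, y₁) = (163, 9);  163² − 328·9² = 1 ✓
n=2: (163,9)∘(163,9) = (163·163+328·9·9, 163·9+9·163) = (53137,2934)
n=3: (53137,2934)∘(163,9) = (163·53137+328·9·2934, 163·2934+9·53137) = (17322499,956475)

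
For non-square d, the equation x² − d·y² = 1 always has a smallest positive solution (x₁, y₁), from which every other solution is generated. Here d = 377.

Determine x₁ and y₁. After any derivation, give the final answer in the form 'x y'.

233 12

√377 → a₀=19, period (2,2,2,38); ℓ=4 even so k=3
i=0: a=19 ⇒ p=19, q=1
i=1: a=2 ⇒ p=39, q=2
i=2: a=2 ⇒ p=97, q=5
i=3: a=2 ⇒ p=233, q=12
→ (233, 12).  Check: 233²=54289, 377·12²=54288, difference 1.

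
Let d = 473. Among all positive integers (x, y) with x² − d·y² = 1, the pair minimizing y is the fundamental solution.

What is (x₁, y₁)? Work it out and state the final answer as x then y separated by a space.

87 4

d=473: √d = [21; 1,2,1,42] (ℓ=4, even), read p_3/q_3
i=0: a=21 ⇒ p=21, q=1
…
i=2: a=2 ⇒ p=65, q=3
i=3: a=1 ⇒ p=87, q=4
fundamental: x₁=87, y₁=4  (since 7569 − 473·16 = 1)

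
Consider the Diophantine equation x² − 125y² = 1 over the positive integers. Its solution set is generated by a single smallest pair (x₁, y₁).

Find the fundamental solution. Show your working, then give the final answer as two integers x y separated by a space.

[11; 5,1,1,5,22] for √125; ℓ=5 ⇒ convergent index 9
k=0  a_k=11  p_k/q_k = 11/1
…
k=4  a_k=5  p_k/q_k = 682/61
k=5  a_k=22  p_k/q_k = 15127/1353
k=6  a_k=5  p_k/q_k = 76317/6826
…
k=8  a_k=1  p_k/q_k = 167761/15005
k=9  a_k=5  p_k/q_k = 930249/83204
→ (930249, 83204).  Check: 930249²=865363202001, 125·83204²=865363202000, difference 1.

930249 83204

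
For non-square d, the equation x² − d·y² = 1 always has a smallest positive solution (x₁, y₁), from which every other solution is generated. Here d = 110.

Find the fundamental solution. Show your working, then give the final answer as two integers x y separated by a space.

√110 = [10; 2,20, …], period ℓ=2 (even) → k=1
step 0: (10, 1)  from 10·(1,0) + (0,1)
step 1: (21, 2)  from 2·(10,1) + (1,0)
→ (21, 2).  Check: 21²=441, 110·2²=440, difference 1.

21 2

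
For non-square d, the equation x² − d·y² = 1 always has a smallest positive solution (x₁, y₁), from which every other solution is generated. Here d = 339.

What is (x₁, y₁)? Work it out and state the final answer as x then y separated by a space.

[18; 2,2,2,1,17,1,2,2,2,36] for √339; ℓ=10 ⇒ convergent index 9
a_0=18:  p_0=18·1+0=18,  q_0=18·0+1=1
a_1=2:  p_1=2·18+1=37,  q_1=2·1+0=2
a_2=2:  p_2=2·37+18=92,  q_2=2·2+1=5
a_3=2:  p_3=2·92+37=221,  q_3=2·5+2=12
…
a_5=17:  p_5=17·313+221=5542,  q_5=17·17+12=301
a_6=1:  p_6=1·5542+313=5855,  q_6=1·301+17=318
a_7=2:  p_7=2·5855+5542=17252,  q_7=2·318+301=937
a_8=2:  p_8=2·17252+5855=40359,  q_8=2·937+318=2192
a_9=2:  p_9=2·40359+17252=97970,  q_9=2·2192+937=5321
(x₁, y₁) = (97970, 5321);  97970² − 339·5321² = 1 ✓

97970 5321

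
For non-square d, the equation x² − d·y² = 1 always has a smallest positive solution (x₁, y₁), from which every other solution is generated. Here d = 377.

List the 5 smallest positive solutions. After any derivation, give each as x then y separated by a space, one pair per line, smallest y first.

√377 = [19; 2,2,2,38, …], period ℓ=4 (even) → k=3
a_0=19:  p_0=19·1+0=19,  q_0=19·0+1=1
a_1=2:  p_1=2·19+1=39,  q_1=2·1+0=2
a_2=2:  p_2=2·39+19=97,  q_2=2·2+1=5
a_3=2:  p_3=2·97+39=233,  q_3=2·5+2=12
fundamental: x₁=233, y₁=12  (since 54289 − 377·144 = 1)
k=2:  x_2 = 233·233+377·12·12 = 108577,  y_2 = 233·12+12·233 = 5592
k=3:  x_3 = 233·108577+377·12·5592 = 50596649,  y_3 = 233·5592+12·108577 = 2605860
k=4:  x_4 = 233·50596649+377·12·2605860 = 23577929857,  y_4 = 233·2605860+12·50596649 = 1214325168
k=5:  x_5 = 233·23577929857+377·12·1214325168 = 10987264716713,  y_5 = 233·1214325168+12·23577929857 = 565872922428

233 12
108577 5592
50596649 2605860
23577929857 1214325168
10987264716713 565872922428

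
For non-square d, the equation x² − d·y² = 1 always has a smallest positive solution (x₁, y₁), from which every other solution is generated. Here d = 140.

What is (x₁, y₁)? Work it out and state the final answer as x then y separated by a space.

71 6

[11; 1,4,1,22] for √140; ℓ=4 ⇒ convergent index 3
k=0  a_k=11  p_k/q_k = 11/1
…
k=2  a_k=4  p_k/q_k = 59/5
k=3  a_k=1  p_k/q_k = 71/6
(x₁, y₁) = (71, 6);  71² − 140·6² = 1 ✓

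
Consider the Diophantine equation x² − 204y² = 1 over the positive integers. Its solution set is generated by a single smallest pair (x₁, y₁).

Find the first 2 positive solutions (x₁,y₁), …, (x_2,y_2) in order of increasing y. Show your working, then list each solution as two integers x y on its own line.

√204 = [14; 3,1,1,6,1,1,3,28, …], period ℓ=8 (even) → k=7
k=0  a_k=14  p_k/q_k = 14/1
…
k=2  a_k=1  p_k/q_k = 57/4
…
k=5  a_k=1  p_k/q_k = 757/53
k=6  a_k=1  p_k/q_k = 1414/99
k=7  a_k=3  p_k/q_k = 4999/350
fundamental: x₁=4999, y₁=350  (since 24990001 − 204·122500 = 1)
n=2: (4999,350)∘(4999,350) = (4999·4999+204·350·350, 4999·350+350·4999) = (49980001,3499300)

4999 350
49980001 3499300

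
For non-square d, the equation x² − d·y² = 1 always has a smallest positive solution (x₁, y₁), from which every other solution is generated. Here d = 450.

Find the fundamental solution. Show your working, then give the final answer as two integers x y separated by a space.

19601 924

d=450: √d = [21; 4,1,2,4,2,1,4,42] (ℓ=8, even), read p_7/q_7
i=0: a=21 ⇒ p=21, q=1
i=1: a=4 ⇒ p=85, q=4
i=2: a=1 ⇒ p=106, q=5
i=3: a=2 ⇒ p=297, q=14
i=4: a=4 ⇒ p=1294, q=61
i=5: a=2 ⇒ p=2885, q=136
i=6: a=1 ⇒ p=4179, q=197
i=7: a=4 ⇒ p=19601, q=924
(x₁, y₁) = (19601, 924);  19601² − 450·924² = 1 ✓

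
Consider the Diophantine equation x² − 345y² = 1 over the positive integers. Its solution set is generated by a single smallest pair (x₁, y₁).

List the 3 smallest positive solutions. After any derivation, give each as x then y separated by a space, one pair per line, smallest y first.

d=345: √d = [18; 1,1,2,1,6,1,2,1,1,36] (ℓ=10, even), read p_9/q_9
k=0  a_k=18  p_k/q_k = 18/1
…
k=3  a_k=2  p_k/q_k = 93/5
…
k=6  a_k=1  p_k/q_k = 1003/54
k=7  a_k=2  p_k/q_k = 2879/155
k=8  a_k=1  p_k/q_k = 3882/209
k=9  a_k=1  p_k/q_k = 6761/364
(x₁, y₁) = (6761, 364);  6761² − 345·364² = 1 ✓
k=2:  x_2 = 6761·6761+345·364·364 = 91422241,  y_2 = 6761·364+364·6761 = 4922008
k=3:  x_3 = 6761·91422241+345·364·4922008 = 1236211536041,  y_3 = 6761·4922008+364·91422241 = 66555391812

6761 364
91422241 4922008
1236211536041 66555391812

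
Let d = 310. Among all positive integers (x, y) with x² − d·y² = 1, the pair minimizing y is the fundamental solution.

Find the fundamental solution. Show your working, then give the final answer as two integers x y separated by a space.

848719 48204

d=310: √d = [17; 1,1,1,1,5,…,1,1,34] (ℓ=16, even), read p_15/q_15
k=0  a_k=17  p_k/q_k = 17/1
k=1  a_k=1  p_k/q_k = 18/1
k=2  a_k=1  p_k/q_k = 35/2
…
k=4  a_k=1  p_k/q_k = 88/5
k=5  a_k=5  p_k/q_k = 493/28
…
k=7  a_k=1  p_k/q_k = 2060/117
k=8  a_k=2  p_k/q_k = 5687/323
k=9  a_k=1  p_k/q_k = 7747/440
k=10  a_k=3  p_k/q_k = 28928/1643
k=11  a_k=5  p_k/q_k = 152387/8655
…
k=13  a_k=1  p_k/q_k = 333702/18953
k=14  a_k=1  p_k/q_k = 515017/29251
k=15  a_k=1  p_k/q_k = 848719/48204
(x₁, y₁) = (848719, 48204);  848719² − 310·48204² = 1 ✓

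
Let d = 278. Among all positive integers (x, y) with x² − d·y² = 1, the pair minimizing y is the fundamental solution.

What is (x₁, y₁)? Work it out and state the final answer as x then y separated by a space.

[16; 1,2,16,2,1,32] for √278; ℓ=6 ⇒ convergent index 5
i=0: a=16 ⇒ p=16, q=1
i=1: a=1 ⇒ p=17, q=1
…
i=3: a=16 ⇒ p=817, q=49
i=4: a=2 ⇒ p=1684, q=101
i=5: a=1 ⇒ p=2501, q=150
→ (2501, 150).  Check: 2501²=6255001, 278·150²=6255000, difference 1.

2501 150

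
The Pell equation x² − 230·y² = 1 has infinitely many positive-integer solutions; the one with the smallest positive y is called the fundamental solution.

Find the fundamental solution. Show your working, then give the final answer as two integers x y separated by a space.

[15; 6,30] for √230; ℓ=2 ⇒ convergent index 1
step 0: (15, 1)  from 15·(1,0) + (0,1)
step 1: (91, 6)  from 6·(15,1) + (1,0)
fundamental: x₁=91, y₁=6  (since 8281 − 230·36 = 1)

91 6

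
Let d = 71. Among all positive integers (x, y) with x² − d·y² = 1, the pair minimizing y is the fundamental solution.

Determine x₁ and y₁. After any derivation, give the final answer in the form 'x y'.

√71 = [8; 2,2,1,7,1,2,2,16, …], period ℓ=8 (even) → k=7
a_0=8:  p_0=8·1+0=8,  q_0=8·0+1=1
…
a_6=2:  p_6=2·514+455=1483,  q_6=2·61+54=176
a_7=2:  p_7=2·1483+514=3480,  q_7=2·176+61=413
→ (3480, 413).  Check: 3480²=12110400, 71·413²=12110399, difference 1.

3480 413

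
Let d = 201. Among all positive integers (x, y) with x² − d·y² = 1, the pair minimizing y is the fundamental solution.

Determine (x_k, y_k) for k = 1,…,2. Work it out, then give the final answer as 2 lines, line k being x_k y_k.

√201 = [14; 5,1,1,1,2,…,1,5,28, …], period ℓ=14 (even) → k=13
k=0  a_k=14  p_k/q_k = 14/1
k=1  a_k=5  p_k/q_k = 71/5
k=2  a_k=1  p_k/q_k = 85/6
…
k=4  a_k=1  p_k/q_k = 241/17
k=5  a_k=2  p_k/q_k = 638/45
k=6  a_k=1  p_k/q_k = 879/62
k=7  a_k=8  p_k/q_k = 7670/541
k=8  a_k=1  p_k/q_k = 8549/603
k=9  a_k=2  p_k/q_k = 24768/1747
k=10  a_k=1  p_k/q_k = 33317/2350
k=11  a_k=1  p_k/q_k = 58085/4097
k=12  a_k=1  p_k/q_k = 91402/6447
k=13  a_k=5  p_k/q_k = 515095/36332
fundamental: x₁=515095, y₁=36332  (since 265322859025 − 201·1320014224 = 1)
(515095+36332√201)^2 = 530645718049 + 37428863080√201

515095 36332
530645718049 37428863080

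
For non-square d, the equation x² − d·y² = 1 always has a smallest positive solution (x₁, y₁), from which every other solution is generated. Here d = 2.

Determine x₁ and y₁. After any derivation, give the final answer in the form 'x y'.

3 2

d=2: √d = [1; 2] (ℓ=1, odd), read p_1/q_1
a_0=1:  p_0=1·1+0=1,  q_0=1·0+1=1
a_1=2:  p_1=2·1+1=3,  q_1=2·1+0=2
(x₁, y₁) = (3, 2);  3² − 2·2² = 1 ✓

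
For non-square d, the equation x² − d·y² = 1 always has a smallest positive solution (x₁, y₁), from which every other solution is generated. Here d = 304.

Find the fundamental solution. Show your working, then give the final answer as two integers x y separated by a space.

57799 3315

[17; 2,3,2,1,1,1,1,1,2,3,2,34] for √304; ℓ=12 ⇒ convergent index 11
i=0: a=17 ⇒ p=17, q=1
…
i=4: a=1 ⇒ p=401, q=23
i=5: a=1 ⇒ p=680, q=39
…
i=8: a=1 ⇒ p=2842, q=163
i=9: a=2 ⇒ p=7445, q=427
i=10: a=3 ⇒ p=25177, q=1444
i=11: a=2 ⇒ p=57799, q=3315
(x₁, y₁) = (57799, 3315);  57799² − 304·3315² = 1 ✓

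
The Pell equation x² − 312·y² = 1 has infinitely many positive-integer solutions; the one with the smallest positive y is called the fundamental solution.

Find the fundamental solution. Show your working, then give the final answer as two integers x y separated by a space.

53 3

[17; 1,1,1,34] for √312; ℓ=4 ⇒ convergent index 3
step 0: (17, 1)  from 17·(1,0) + (0,1)
…
step 2: (35, 2)  from 1·(18,1) + (17,1)
step 3: (53, 3)  from 1·(35,2) + (18,1)
(x₁, y₁) = (53, 3);  53² − 312·3² = 1 ✓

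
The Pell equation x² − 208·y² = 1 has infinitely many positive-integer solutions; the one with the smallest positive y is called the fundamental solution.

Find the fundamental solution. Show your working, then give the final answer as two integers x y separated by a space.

√208 = [14; 2,2,1,2,2,28, …], period ℓ=6 (even) → k=5
step 0: (14, 1)  from 14·(1,0) + (0,1)
step 1: (29, 2)  from 2·(14,1) + (1,0)
step 2: (72, 5)  from 2·(29,2) + (14,1)
step 3: (101, 7)  from 1·(72,5) + (29,2)
step 4: (274, 19)  from 2·(101,7) + (72,5)
step 5: (649, 45)  from 2·(274,19) + (101,7)
→ (649, 45).  Check: 649²=421201, 208·45²=421200, difference 1.

649 45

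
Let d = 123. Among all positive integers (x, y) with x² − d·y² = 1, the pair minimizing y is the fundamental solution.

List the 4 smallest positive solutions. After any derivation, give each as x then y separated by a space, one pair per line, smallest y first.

d=123: √d = [11; 11,22] (ℓ=2, even), read p_1/q_1
a_0=11:  p_0=11·1+0=11,  q_0=11·0+1=1
a_1=11:  p_1=11·11+1=122,  q_1=11·1+0=11
fundamental: x₁=122, y₁=11  (since 14884 − 123·121 = 1)
(x_2, y_2) = (122·122 + 123·11·11, 122·11 + 11·122) = (29767, 2684)
(x_3, y_3) = (122·29767 + 123·11·2684, 122·2684 + 11·29767) = (7263026, 654885)
(x_4, y_4) = (122·7263026 + 123·11·654885, 122·654885 + 11·7263026) = (1772148577, 159789256)

122 11
29767 2684
7263026 654885
1772148577 159789256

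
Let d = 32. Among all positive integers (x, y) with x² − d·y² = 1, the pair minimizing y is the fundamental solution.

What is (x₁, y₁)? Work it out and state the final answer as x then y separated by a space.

17 3

√32 → a₀=5, period (1,1,1,10); ℓ=4 even so k=3
step 0: (5, 1)  from 5·(1,0) + (0,1)
…
step 2: (11, 2)  from 1·(6,1) + (5,1)
step 3: (17, 3)  from 1·(11,2) + (6,1)
fundamental: x₁=17, y₁=3  (since 289 − 32·9 = 1)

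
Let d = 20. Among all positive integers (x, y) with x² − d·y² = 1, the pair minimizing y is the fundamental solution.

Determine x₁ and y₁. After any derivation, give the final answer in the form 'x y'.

d=20: √d = [4; 2,8] (ℓ=2, even), read p_1/q_1
i=0: a=4 ⇒ p=4, q=1
i=1: a=2 ⇒ p=9, q=2
→ (9, 2).  Check: 9²=81, 20·2²=80, difference 1.

9 2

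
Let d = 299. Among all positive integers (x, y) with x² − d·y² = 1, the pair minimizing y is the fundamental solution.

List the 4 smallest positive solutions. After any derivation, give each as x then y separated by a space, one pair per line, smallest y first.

√299 → a₀=17, period (3,2,3,34); ℓ=4 even so k=3
a_0=17:  p_0=17·1+0=17,  q_0=17·0+1=1
a_1=3:  p_1=3·17+1=52,  q_1=3·1+0=3
a_2=2:  p_2=2·52+17=121,  q_2=2·3+1=7
a_3=3:  p_3=3·121+52=415,  q_3=3·7+3=24
(x₁, y₁) = (415, 24);  415² − 299·24² = 1 ✓
k=2:  x_2 = 415·415+299·24·24 = 344449,  y_2 = 415·24+24·415 = 19920
k=3:  x_3 = 415·344449+299·24·19920 = 285892255,  y_3 = 415·19920+24·344449 = 16533576
k=4:  x_4 = 415·285892255+299·24·16533576 = 237290227201,  y_4 = 415·16533576+24·285892255 = 13722848160

415 24
344449 19920
285892255 16533576
237290227201 13722848160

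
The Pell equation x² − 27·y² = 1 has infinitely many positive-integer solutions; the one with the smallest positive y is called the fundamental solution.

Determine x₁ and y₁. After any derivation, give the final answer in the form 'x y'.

26 5

[5; 5,10] for √27; ℓ=2 ⇒ convergent index 1
i=0: a=5 ⇒ p=5, q=1
i=1: a=5 ⇒ p=26, q=5
fundamental: x₁=26, y₁=5  (since 676 − 27·25 = 1)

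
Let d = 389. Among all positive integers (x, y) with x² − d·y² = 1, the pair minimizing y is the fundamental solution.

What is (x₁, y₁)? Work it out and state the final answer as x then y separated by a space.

3287049 166660

√389 = [19; 1,2,1,1,1,1,2,1,38, …], period ℓ=9 (odd) → k=17
a_0=19:  p_0=19·1+0=19,  q_0=19·0+1=1
…
a_2=2:  p_2=2·20+19=59,  q_2=2·1+1=3
a_3=1:  p_3=1·59+20=79,  q_3=1·3+1=4
a_4=1:  p_4=1·79+59=138,  q_4=1·4+3=7
…
a_9=38:  p_9=38·1282+927=49643,  q_9=38·65+47=2517
a_10=1:  p_10=1·49643+1282=50925,  q_10=1·2517+65=2582
a_11=2:  p_11=2·50925+49643=151493,  q_11=2·2582+2517=7681
a_12=1:  p_12=1·151493+50925=202418,  q_12=1·7681+2582=10263
a_13=1:  p_13=1·202418+151493=353911,  q_13=1·10263+7681=17944
…
a_16=2:  p_16=2·910240+556329=2376809,  q_16=2·46151+28207=120509
a_17=1:  p_17=1·2376809+910240=3287049,  q_17=1·120509+46151=166660
(x₁, y₁) = (3287049, 166660);  3287049² − 389·166660² = 1 ✓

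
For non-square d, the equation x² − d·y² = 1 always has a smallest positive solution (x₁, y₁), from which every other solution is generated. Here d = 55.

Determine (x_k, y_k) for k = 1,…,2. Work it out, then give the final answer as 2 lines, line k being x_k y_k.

√55 → a₀=7, period (2,2,2,14); ℓ=4 even so k=3
step 0: (7, 1)  from 7·(1,0) + (0,1)
step 1: (15, 2)  from 2·(7,1) + (1,0)
step 2: (37, 5)  from 2·(15,2) + (7,1)
step 3: (89, 12)  from 2·(37,5) + (15,2)
fundamental: x₁=89, y₁=12  (since 7921 − 55·144 = 1)
n=2: (89,12)∘(89,12) = (89·89+55·12·12, 89·12+12·89) = (15841,2136)

89 12
15841 2136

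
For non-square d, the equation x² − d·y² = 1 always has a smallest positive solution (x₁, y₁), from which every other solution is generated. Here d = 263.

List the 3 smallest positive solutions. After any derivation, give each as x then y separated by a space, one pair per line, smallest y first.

139128 8579
38713200767 2387158224
10772180392483224 664241098768765

d=263: √d = [16; 4,1,1,1,1,15,1,1,1,1,4,32] (ℓ=12, even), read p_11/q_11
k=0  a_k=16  p_k/q_k = 16/1
k=1  a_k=4  p_k/q_k = 65/4
k=2  a_k=1  p_k/q_k = 81/5
k=3  a_k=1  p_k/q_k = 146/9
k=4  a_k=1  p_k/q_k = 227/14
…
k=6  a_k=15  p_k/q_k = 5822/359
…
k=8  a_k=1  p_k/q_k = 12017/741
k=9  a_k=1  p_k/q_k = 18212/1123
k=10  a_k=1  p_k/q_k = 30229/1864
k=11  a_k=4  p_k/q_k = 139128/8579
→ (139128, 8579).  Check: 139128²=19356600384, 263·8579²=19356600383, difference 1.
n=2: (139128,8579)∘(139128,8579) = (139128·139128+263·8579·8579, 139128·8579+8579·139128) = (38713200767,2387158224)
n=3: (38713200767,2387158224)∘(139128,8579) = (139128·38713200767+263·8579·2387158224, 139128·2387158224+8579·38713200767) = (10772180392483224,664241098768765)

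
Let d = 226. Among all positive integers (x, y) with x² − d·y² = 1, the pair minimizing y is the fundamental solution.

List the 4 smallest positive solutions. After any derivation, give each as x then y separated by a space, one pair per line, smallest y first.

[15; 30] for √226; ℓ=1 ⇒ convergent index 1
i=0: a=15 ⇒ p=15, q=1
i=1: a=30 ⇒ p=451, q=30
→ (451, 30).  Check: 451²=203401, 226·30²=203400, difference 1.
(x_2, y_2) = (451·451 + 226·30·30, 451·30 + 30·451) = (406801, 27060)
(x_3, y_3) = (451·406801 + 226·30·27060, 451·27060 + 30·406801) = (366934051, 24408090)
(x_4, y_4) = (451·366934051 + 226·30·24408090, 451·24408090 + 30·366934051) = (330974107201, 22016070120)

451 30
406801 27060
366934051 24408090
330974107201 22016070120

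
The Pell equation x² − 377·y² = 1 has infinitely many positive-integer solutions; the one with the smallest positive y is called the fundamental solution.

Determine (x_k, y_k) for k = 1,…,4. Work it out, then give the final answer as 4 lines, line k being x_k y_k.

[19; 2,2,2,38] for √377; ℓ=4 ⇒ convergent index 3
i=0: a=19 ⇒ p=19, q=1
i=1: a=2 ⇒ p=39, q=2
i=2: a=2 ⇒ p=97, q=5
i=3: a=2 ⇒ p=233, q=12
→ (233, 12).  Check: 233²=54289, 377·12²=54288, difference 1.
(233+12√377)^2 = 108577 + 5592√377
(233+12√377)^3 = 50596649 + 2605860√377
(233+12√377)^4 = 23577929857 + 1214325168√377

233 12
108577 5592
50596649 2605860
23577929857 1214325168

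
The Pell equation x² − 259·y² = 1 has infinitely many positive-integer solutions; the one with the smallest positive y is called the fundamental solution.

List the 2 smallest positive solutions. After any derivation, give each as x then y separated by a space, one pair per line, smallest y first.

[16; 10,1,2,3,4,3,2,1,10,32] for √259; ℓ=10 ⇒ convergent index 9
i=0: a=16 ⇒ p=16, q=1
i=1: a=10 ⇒ p=161, q=10
i=2: a=1 ⇒ p=177, q=11
…
i=4: a=3 ⇒ p=1722, q=107
i=5: a=4 ⇒ p=7403, q=460
i=6: a=3 ⇒ p=23931, q=1487
…
i=8: a=1 ⇒ p=79196, q=4921
i=9: a=10 ⇒ p=847225, q=52644
(x₁, y₁) = (847225, 52644);  847225² − 259·52644² = 1 ✓
(x_2, y_2) = (847225·847225 + 259·52644·52644, 847225·52644 + 52644·847225) = (1435580401249, 89202625800)

847225 52644
1435580401249 89202625800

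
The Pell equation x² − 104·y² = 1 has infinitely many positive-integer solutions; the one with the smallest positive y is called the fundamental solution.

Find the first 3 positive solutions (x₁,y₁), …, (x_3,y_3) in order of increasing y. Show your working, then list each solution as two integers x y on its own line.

d=104: √d = [10; 5,20] (ℓ=2, even), read p_1/q_1
step 0: (10, 1)  from 10·(1,0) + (0,1)
step 1: (51, 5)  from 5·(10,1) + (1,0)
→ (51, 5).  Check: 51²=2601, 104·5²=2600, difference 1.
k=2:  x_2 = 51·51+104·5·5 = 5201,  y_2 = 51·5+5·51 = 510
k=3:  x_3 = 51·5201+104·5·510 = 530451,  y_3 = 51·510+5·5201 = 52015

51 5
5201 510
530451 52015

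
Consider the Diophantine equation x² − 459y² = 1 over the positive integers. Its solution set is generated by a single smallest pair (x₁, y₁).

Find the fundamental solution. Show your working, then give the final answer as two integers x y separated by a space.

d=459: √d = [21; 2,2,1,4,21,4,1,2,2,42] (ℓ=10, even), read p_9/q_9
i=0: a=21 ⇒ p=21, q=1
i=1: a=2 ⇒ p=43, q=2
i=2: a=2 ⇒ p=107, q=5
…
i=5: a=21 ⇒ p=14997, q=700
i=6: a=4 ⇒ p=60695, q=2833
i=7: a=1 ⇒ p=75692, q=3533
i=8: a=2 ⇒ p=212079, q=9899
i=9: a=2 ⇒ p=499850, q=23331
→ (499850, 23331).  Check: 499850²=249850022500, 459·23331²=249850022499, difference 1.

499850 23331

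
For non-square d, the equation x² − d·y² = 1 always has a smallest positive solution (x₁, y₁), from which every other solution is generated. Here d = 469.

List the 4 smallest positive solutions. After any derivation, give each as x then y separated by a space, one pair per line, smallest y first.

137215 6336
37655912449 1738788480
10333912053241855 477175722560064
2835935484733506355201 130951333540419575040

[21; 1,1,1,10,6,10,1,1,1,42] for √469; ℓ=10 ⇒ convergent index 9
a_0=21:  p_0=21·1+0=21,  q_0=21·0+1=1
a_1=1:  p_1=1·21+1=22,  q_1=1·1+0=1
…
a_3=1:  p_3=1·43+22=65,  q_3=1·2+1=3
a_4=10:  p_4=10·65+43=693,  q_4=10·3+2=32
a_5=6:  p_5=6·693+65=4223,  q_5=6·32+3=195
…
a_8=1:  p_8=1·47146+42923=90069,  q_8=1·2177+1982=4159
a_9=1:  p_9=1·90069+47146=137215,  q_9=1·4159+2177=6336
fundamental: x₁=137215, y₁=6336  (since 18827956225 − 469·40144896 = 1)
(137215+6336√469)^2 = 37655912449 + 1738788480√469
(137215+6336√469)^3 = 10333912053241855 + 477175722560064√469
(137215+6336√469)^4 = 2835935484733506355201 + 130951333540419575040√469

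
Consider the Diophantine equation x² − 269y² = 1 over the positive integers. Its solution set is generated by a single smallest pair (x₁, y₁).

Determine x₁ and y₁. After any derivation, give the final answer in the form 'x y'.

13449 820

[16; 2,2,32] for √269; ℓ=3 ⇒ convergent index 5
step 0: (16, 1)  from 16·(1,0) + (0,1)
…
step 2: (82, 5)  from 2·(33,2) + (16,1)
…
step 4: (5396, 329)  from 2·(2657,162) + (82,5)
step 5: (13449, 820)  from 2·(5396,329) + (2657,162)
fundamental: x₁=13449, y₁=820  (since 180875601 − 269·672400 = 1)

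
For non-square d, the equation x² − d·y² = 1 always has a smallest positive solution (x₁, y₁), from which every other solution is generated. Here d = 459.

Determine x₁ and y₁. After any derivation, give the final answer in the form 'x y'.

√459 → a₀=21, period (2,2,1,4,21,4,1,2,2,42); ℓ=10 even so k=9
a_0=21:  p_0=21·1+0=21,  q_0=21·0+1=1
a_1=2:  p_1=2·21+1=43,  q_1=2·1+0=2
…
a_3=1:  p_3=1·107+43=150,  q_3=1·5+2=7
…
a_5=21:  p_5=21·707+150=14997,  q_5=21·33+7=700
a_6=4:  p_6=4·14997+707=60695,  q_6=4·700+33=2833
a_7=1:  p_7=1·60695+14997=75692,  q_7=1·2833+700=3533
a_8=2:  p_8=2·75692+60695=212079,  q_8=2·3533+2833=9899
a_9=2:  p_9=2·212079+75692=499850,  q_9=2·9899+3533=23331
fundamental: x₁=499850, y₁=23331  (since 249850022500 − 459·544335561 = 1)

499850 23331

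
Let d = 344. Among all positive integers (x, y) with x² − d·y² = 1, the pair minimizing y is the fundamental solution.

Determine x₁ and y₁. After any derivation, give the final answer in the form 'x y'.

10405 561

√344 = [18; 1,1,4,1,3,1,4,1,1,36, …], period ℓ=10 (even) → k=9
k=0  a_k=18  p_k/q_k = 18/1
…
k=5  a_k=3  p_k/q_k = 779/42
k=6  a_k=1  p_k/q_k = 983/53
…
k=8  a_k=1  p_k/q_k = 5694/307
k=9  a_k=1  p_k/q_k = 10405/561
→ (10405, 561).  Check: 10405²=108264025, 344·561²=108264024, difference 1.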